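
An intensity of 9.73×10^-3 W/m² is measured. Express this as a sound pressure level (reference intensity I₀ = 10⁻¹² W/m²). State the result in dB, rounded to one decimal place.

99.9 dB

I/I₀ = 9.73×10^-3/10⁻¹² = 9.73×10^9, and L = 10·log₁₀(I/I₀).
L = 10·(0.9881 + 9) = 99.88 dB.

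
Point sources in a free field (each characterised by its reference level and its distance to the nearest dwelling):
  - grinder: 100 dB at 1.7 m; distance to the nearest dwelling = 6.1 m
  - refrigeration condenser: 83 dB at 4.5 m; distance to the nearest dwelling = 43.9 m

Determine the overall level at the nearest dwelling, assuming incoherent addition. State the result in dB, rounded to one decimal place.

First find each source's level at the receiver (point-source: −20·log₁₀(r/r_ref)), then combine on an intensity basis.
grinder: 100 − 20·log₁₀(6.1/1.7) = 100 − 11.10 = 88.90 dB.
refrigeration condenser: 83 − 20·log₁₀(43.9/4.5) = 83 − 19.79 = 63.21 dB.
Σ 10^(L/10) = 7.788e+08 → L_total = 10·log₁₀(7.788e+08) = 88.91 dB.

88.9 dB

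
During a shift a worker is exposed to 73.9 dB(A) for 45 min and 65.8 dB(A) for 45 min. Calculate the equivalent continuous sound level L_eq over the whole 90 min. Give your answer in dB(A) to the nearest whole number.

The energy average is taken in the linear domain: L_eq = 10·log₁₀[(Σ tᵢ·10^(Lᵢ/10))/T], T = 90 min.
Σ tᵢ·10^(Lᵢ/10) = 45·10^(73.9/10) + 45·10^(65.8/10) = 1.276e+09.
L_eq = 10·log₁₀(1.276e+09/90) = 71.52 dB(A).

72 dB(A)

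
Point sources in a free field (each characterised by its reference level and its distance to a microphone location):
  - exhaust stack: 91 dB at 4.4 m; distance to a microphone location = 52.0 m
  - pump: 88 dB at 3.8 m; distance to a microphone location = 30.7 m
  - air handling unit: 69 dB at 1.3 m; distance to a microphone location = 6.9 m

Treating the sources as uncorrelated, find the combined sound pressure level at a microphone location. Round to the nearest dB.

73 dB

First find each source's level at the receiver (point-source: −20·log₁₀(r/r_ref)), then combine on an intensity basis.
exhaust stack: 91 − 20·log₁₀(52.0/4.4) = 91 − 21.45 = 69.55 dB.
pump: 88 − 20·log₁₀(30.7/3.8) = 88 − 18.15 = 69.85 dB.
air handling unit: 69 − 20·log₁₀(6.9/1.3) = 69 − 14.50 = 54.50 dB.
Σ 10^(L/10) = 1.896e+07 → L_total = 10·log₁₀(1.896e+07) = 72.78 dB.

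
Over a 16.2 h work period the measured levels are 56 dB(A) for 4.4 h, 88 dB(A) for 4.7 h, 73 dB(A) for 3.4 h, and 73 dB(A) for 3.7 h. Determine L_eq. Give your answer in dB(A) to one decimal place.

The energy average is taken in the linear domain: L_eq = 10·log₁₀[(Σ tᵢ·10^(Lᵢ/10))/T], T = 16.2 h.
Σ tᵢ·10^(Lᵢ/10) = 4.4·10^(56/10) + 4.7·10^(88/10) + 3.4·10^(73/10) + 3.7·10^(73/10) = 3.109e+09.
L_eq = 10·log₁₀(3.109e+09/16.2) = 82.83 dB(A).

82.8 dB(A)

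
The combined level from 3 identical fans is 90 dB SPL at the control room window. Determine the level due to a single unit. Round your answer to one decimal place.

3 equal contributions raise the level by 10·log₁₀ 3 = 4.771 dB, so each unit alone gives 90 − 4.771.

85.2 dB SPL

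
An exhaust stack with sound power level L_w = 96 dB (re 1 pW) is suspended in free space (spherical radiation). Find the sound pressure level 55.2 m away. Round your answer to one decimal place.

L_p = L_w − 10·log₁₀(4π·r²) with r = 55.2 m.
4π·r² = 3.829e+04 m², 10·log₁₀ of that is 45.831 dB.
L_p = 96 − 45.831 = 50.17 dB.

50.2 dB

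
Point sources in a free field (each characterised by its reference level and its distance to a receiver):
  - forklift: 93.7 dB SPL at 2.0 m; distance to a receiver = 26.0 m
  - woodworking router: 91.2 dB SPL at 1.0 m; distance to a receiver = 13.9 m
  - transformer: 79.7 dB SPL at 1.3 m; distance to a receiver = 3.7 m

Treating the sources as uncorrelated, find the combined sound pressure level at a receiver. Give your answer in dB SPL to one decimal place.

First find each source's level at the receiver (point-source: −20·log₁₀(r/r_ref)), then combine on an intensity basis.
forklift: 93.7 − 20·log₁₀(26.0/2.0) = 93.7 − 22.28 = 71.42 dB SPL.
woodworking router: 91.2 − 20·log₁₀(13.9/1.0) = 91.2 − 22.86 = 68.34 dB SPL.
transformer: 79.7 − 20·log₁₀(3.7/1.3) = 79.7 − 9.09 = 70.61 dB SPL.
Σ 10^(L/10) = 3.221e+07 → L_total = 10·log₁₀(3.221e+07) = 75.08 dB SPL.

75.1 dB SPL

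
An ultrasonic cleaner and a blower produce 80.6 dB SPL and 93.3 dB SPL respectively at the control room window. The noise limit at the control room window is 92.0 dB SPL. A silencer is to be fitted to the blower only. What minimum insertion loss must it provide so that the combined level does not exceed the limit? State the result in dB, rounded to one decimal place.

Fixed contribution from the other source: Σ 10^(L/10) = 10^(80.6/10) = 1.148e+08 (80.60 dB SPL).
The limit corresponds to 10^(92.0/10) = 1.585e+09; subtracting the fixed part leaves 1.470e+09 for the blower, i.e. 91.67 dB SPL.
So the blower must be reduced from 93.3 to 91.67 dB SPL: IL = 1.63 dB.

1.6 dB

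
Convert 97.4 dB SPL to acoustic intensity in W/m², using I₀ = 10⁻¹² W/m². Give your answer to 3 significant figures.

I/I₀ = 10^(97.4/10) = 5.495e+09, so I = 5.495e+09 × 10⁻¹² W/m².

0.00550 W/m²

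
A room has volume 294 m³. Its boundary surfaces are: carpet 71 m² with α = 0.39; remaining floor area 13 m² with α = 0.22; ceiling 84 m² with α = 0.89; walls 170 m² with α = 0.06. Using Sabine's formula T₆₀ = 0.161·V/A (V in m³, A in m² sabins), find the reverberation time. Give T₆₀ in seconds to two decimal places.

Summing Sᵢαᵢ: 71·0.39 + 13·0.22 + 84·0.89 + 170·0.06 = 115.51 m².
T₆₀ = 0.161·V/A = 0.161·294/115.51 = 0.410 s.

0.41 s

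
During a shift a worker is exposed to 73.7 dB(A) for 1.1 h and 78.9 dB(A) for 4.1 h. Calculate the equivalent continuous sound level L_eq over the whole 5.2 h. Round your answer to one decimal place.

78.2 dB(A)

The energy average is taken in the linear domain: L_eq = 10·log₁₀[(Σ tᵢ·10^(Lᵢ/10))/T], T = 5.2 h.
Σ tᵢ·10^(Lᵢ/10) = 1.1·10^(73.7/10) + 4.1·10^(78.9/10) = 3.440e+08.
L_eq = 10·log₁₀(3.440e+08/5.2) = 78.21 dB(A).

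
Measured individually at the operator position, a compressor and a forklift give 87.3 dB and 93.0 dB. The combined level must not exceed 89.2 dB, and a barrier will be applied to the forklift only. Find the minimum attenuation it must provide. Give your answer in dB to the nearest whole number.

8 dB

Everything except the forklift sums to 10^(87.3/10) = 5.370e+08 in linear terms, 87.30 dB.
To meet 89.2 dB overall, the treated forklift may contribute at most 10^(89.2/10) − 5.370e+08 = 2.947e+08, i.e. 84.69 dB.
So the forklift must be reduced from 93.0 to 84.69 dB: IL = 8.31 dB.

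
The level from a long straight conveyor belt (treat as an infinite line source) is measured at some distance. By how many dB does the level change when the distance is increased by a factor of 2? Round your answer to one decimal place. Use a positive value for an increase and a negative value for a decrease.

-3.0 dB

A line source loses 3 dB per doubling of distance; generally ΔL = −10·log₁₀(r₂/r₁).
ΔL = −10·log₁₀(2) = -3.01 dB.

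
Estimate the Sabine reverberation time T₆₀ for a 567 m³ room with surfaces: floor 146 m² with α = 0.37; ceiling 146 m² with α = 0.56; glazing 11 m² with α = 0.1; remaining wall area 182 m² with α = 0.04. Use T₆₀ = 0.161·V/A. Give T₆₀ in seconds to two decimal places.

Total absorption A = 146·0.37 + 146·0.56 + 11·0.1 + 182·0.04 = 144.16 m² sabins.
T₆₀ = 0.161·V/A = 0.161·567/144.16 = 0.633 s.

0.63 s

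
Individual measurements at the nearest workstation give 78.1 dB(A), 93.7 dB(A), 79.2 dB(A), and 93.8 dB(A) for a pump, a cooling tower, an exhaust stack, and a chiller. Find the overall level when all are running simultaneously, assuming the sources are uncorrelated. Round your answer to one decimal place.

Incoherent sources combine by intensity addition: L_total = 10·log₁₀(Σ 10^(L_i/10)).
Σ 10^(L/10) = 10^(78.1/10) + 10^(93.7/10) + 10^(79.2/10) + 10^(93.8/10) = 4.891e+09.
L_total = 10·log₁₀(4.891e+09) = 96.89 dB(A).

96.9 dB(A)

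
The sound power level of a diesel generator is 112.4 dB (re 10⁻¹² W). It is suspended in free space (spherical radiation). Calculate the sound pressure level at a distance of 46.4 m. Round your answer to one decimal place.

The power spreads over a sphere of area 4π·r², so L_p = L_w − 10·log₁₀(4π·r²).
4π·r² = 2.705e+04 m², 10·log₁₀ of that is 44.322 dB.
L_p = 112.4 − 44.322 = 68.08 dB.

68.1 dB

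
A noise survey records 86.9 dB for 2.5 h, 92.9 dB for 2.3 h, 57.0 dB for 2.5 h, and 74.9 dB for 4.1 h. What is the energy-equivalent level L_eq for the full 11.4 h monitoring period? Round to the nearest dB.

87 dB

Weight each interval's intensity by its duration and average over T = 11.4 h:
Σ tᵢ·10^(Lᵢ/10) = 2.5·10^(86.9/10) + 2.3·10^(92.9/10) + 2.5·10^(57.0/10) + 4.1·10^(74.9/10) = 5.837e+09.
L_eq = 10·log₁₀(5.837e+09/11.4) = 87.09 dB.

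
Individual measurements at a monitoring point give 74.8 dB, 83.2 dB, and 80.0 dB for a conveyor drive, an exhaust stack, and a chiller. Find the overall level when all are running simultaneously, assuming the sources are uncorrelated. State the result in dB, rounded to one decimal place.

For uncorrelated sources the intensities add, so convert each level to linear form, sum, and take 10·log₁₀ of the total.
Σ 10^(L/10) = 10^(74.8/10) + 10^(83.2/10) + 10^(80.0/10) = 3.391e+08.
L_total = 10·log₁₀(3.391e+08) = 85.30 dB.

85.3 dB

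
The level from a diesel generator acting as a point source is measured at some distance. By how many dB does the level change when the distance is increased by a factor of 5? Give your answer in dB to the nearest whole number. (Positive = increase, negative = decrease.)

-14 dB

Point-source spreading: ΔL = −20·log₁₀(r₂/r₁).
ΔL = −20·log₁₀(5) = -13.98 dB.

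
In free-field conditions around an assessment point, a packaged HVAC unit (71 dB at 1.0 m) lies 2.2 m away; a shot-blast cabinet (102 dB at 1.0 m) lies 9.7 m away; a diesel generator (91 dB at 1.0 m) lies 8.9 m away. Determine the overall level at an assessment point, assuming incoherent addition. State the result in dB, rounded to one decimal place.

First find each source's level at the receiver (point-source: −20·log₁₀(r/r_ref)), then combine on an intensity basis.
packaged HVAC unit: 71 − 20·log₁₀(2.2/1.0) = 71 − 6.85 = 64.15 dB.
shot-blast cabinet: 102 − 20·log₁₀(9.7/1.0) = 102 − 19.74 = 82.26 dB.
diesel generator: 91 − 20·log₁₀(8.9/1.0) = 91 − 18.99 = 72.01 dB.
Σ 10^(L/10) = 1.869e+08 → L_total = 10·log₁₀(1.869e+08) = 82.72 dB.

82.7 dB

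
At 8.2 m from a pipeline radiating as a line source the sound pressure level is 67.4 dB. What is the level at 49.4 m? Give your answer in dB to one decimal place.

For a line source, L₂ = L₁ − 10·log₁₀(r₂/r₁).
L₂ = 67.4 − 10·log₁₀(49.4/8.2) = 67.4 − 7.799 = 59.60 dB.

59.6 dB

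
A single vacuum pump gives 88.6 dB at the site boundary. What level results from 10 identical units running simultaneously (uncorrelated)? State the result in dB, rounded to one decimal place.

L_total = L₁ + 10·log₁₀ N for N identical incoherent sources.
L_total = 88.6 + 10·log₁₀(10) = 88.6 + 10.000 = 98.60 dB.

98.6 dB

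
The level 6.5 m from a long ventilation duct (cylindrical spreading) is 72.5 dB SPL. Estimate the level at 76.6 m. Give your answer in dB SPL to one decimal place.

61.8 dB SPL

Cylindrical spreading from a line source gives a 10·log₁₀(r₂/r₁) drop.
L₂ = 72.5 − 10·log₁₀(76.6/6.5) = 72.5 − 10.713 = 61.79 dB SPL.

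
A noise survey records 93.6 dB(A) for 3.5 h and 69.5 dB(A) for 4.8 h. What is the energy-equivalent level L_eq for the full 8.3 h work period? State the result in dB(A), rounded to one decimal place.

89.9 dB(A)

The energy average is taken in the linear domain: L_eq = 10·log₁₀[(Σ tᵢ·10^(Lᵢ/10))/T], T = 8.3 h.
Σ tᵢ·10^(Lᵢ/10) = 3.5·10^(93.6/10) + 4.8·10^(69.5/10) = 8.061e+09.
L_eq = 10·log₁₀(8.061e+09/8.3) = 89.87 dB(A).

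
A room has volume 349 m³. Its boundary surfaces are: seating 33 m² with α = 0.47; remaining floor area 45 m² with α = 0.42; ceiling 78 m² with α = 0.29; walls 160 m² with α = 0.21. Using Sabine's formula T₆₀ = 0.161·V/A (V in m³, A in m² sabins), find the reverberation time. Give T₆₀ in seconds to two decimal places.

0.62 s

A = Σ Sᵢαᵢ = 33·0.47 + 45·0.42 + 78·0.29 + 160·0.21 = 90.63 m².
T₆₀ = 0.161 × 349 / 90.63 = 0.620 s.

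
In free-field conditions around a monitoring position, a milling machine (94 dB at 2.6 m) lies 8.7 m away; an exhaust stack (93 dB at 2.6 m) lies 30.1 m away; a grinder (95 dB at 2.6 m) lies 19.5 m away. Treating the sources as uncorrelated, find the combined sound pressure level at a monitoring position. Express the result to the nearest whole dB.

First find each source's level at the receiver (point-source: −20·log₁₀(r/r_ref)), then combine on an intensity basis.
milling machine: 94 − 20·log₁₀(8.7/2.6) = 94 − 10.49 = 83.51 dB.
exhaust stack: 93 − 20·log₁₀(30.1/2.6) = 93 − 21.27 = 71.73 dB.
grinder: 95 − 20·log₁₀(19.5/2.6) = 95 − 17.50 = 77.50 dB.
Σ 10^(L/10) = 2.954e+08 → L_total = 10·log₁₀(2.954e+08) = 84.70 dB.

85 dB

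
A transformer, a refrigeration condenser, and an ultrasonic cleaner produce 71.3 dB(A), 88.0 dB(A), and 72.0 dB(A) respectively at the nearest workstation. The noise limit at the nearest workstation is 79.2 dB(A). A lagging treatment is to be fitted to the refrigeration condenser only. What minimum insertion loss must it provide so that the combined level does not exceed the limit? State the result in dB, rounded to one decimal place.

Fixed contribution from the other sources: Σ 10^(L/10) = 10^(71.3/10) + 10^(72.0/10) = 2.934e+07 (74.67 dB(A)).
To meet 79.2 dB(A) overall, the treated refrigeration condenser may contribute at most 10^(79.2/10) − 2.934e+07 = 5.384e+07, i.e. 77.31 dB(A).
So the refrigeration condenser must be reduced from 88.0 to 77.31 dB(A): IL = 10.69 dB.

10.7 dB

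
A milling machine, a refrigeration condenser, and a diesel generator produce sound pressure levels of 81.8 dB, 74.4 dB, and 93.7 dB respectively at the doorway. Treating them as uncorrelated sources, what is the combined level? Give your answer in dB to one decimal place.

94.0 dB

For uncorrelated sources the intensities add, so convert each level to linear form, sum, and take 10·log₁₀ of the total.
Σ 10^(L/10) = 10^(81.8/10) + 10^(74.4/10) + 10^(93.7/10) = 2.523e+09.
L_total = 10·log₁₀(2.523e+09) = 94.02 dB.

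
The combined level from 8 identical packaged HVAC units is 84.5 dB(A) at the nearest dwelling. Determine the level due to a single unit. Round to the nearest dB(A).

75 dB(A)

Dividing the total intensity by 8 lowers the level by 10·log₁₀ 8 = 9.031 dB: L₁ = 84.5 − 9.031.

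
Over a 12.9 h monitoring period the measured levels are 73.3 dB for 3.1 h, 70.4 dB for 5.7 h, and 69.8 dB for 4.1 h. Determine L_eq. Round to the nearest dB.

Weight each interval's intensity by its duration and average over T = 12.9 h:
Σ tᵢ·10^(Lᵢ/10) = 3.1·10^(73.3/10) + 5.7·10^(70.4/10) + 4.1·10^(69.8/10) = 1.679e+08.
L_eq = 10·log₁₀(1.679e+08/12.9) = 71.15 dB.

71 dB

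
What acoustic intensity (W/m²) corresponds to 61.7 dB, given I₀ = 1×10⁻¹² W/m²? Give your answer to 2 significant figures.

I = I₀·10^(L/10) = 10⁻¹² × 10^(61.7/10) = 10^(-5.830).

1.5e-06 W/m²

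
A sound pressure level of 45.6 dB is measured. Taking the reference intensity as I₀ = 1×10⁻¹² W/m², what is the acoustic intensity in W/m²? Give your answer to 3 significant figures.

3.63e-08 W/m²

I/I₀ = 10^(45.6/10) = 3.631e+04, so I = 3.631e+04 × 10⁻¹² W/m².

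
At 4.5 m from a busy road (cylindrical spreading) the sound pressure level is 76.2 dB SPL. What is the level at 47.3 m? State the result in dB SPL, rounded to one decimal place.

Line-source attenuation: ΔL = 10·log₁₀(r₂/r₁) = 10·log₁₀(47.3/4.5) = 10.216 dB.
L₂ = 76.2 − 10·log₁₀(47.3/4.5) = 76.2 − 10.216 = 65.98 dB SPL.

66.0 dB SPL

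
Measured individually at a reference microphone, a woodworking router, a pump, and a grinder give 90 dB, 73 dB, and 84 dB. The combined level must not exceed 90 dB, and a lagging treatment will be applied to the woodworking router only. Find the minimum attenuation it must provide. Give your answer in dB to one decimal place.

Everything except the woodworking router sums to 10^(73/10) + 10^(84/10) = 2.711e+08 in linear terms, 84.33 dB.
To meet 90 dB overall, the treated woodworking router may contribute at most 10^(90/10) − 2.711e+08 = 7.289e+08, i.e. 88.63 dB.
Required insertion loss = 90 − 88.63 = 1.37 dB.

1.4 dB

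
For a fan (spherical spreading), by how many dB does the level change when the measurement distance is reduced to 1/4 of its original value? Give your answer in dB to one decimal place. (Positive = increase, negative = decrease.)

A point source loses 6 dB per doubling of distance; generally ΔL = −20·log₁₀(r₂/r₁).
ΔL = −20·log₁₀(0.25) = +12.04 dB.

+12.0 dB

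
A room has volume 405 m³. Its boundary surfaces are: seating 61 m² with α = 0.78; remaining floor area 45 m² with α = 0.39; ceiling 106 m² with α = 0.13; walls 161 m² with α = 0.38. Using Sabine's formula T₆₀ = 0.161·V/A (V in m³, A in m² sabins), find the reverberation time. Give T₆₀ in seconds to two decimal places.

Summing Sᵢαᵢ: 61·0.78 + 45·0.39 + 106·0.13 + 161·0.38 = 140.09 m².
T₆₀ = 0.161 × 405 / 140.09 = 0.465 s.

0.47 s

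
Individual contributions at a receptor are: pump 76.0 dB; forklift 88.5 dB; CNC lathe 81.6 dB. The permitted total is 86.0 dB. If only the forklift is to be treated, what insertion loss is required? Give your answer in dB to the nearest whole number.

5 dB

Everything except the forklift sums to 10^(76.0/10) + 10^(81.6/10) = 1.844e+08 in linear terms, 82.66 dB.
The limit corresponds to 10^(86.0/10) = 3.981e+08; subtracting the fixed part leaves 2.138e+08 for the forklift, i.e. 83.30 dB.
Required insertion loss = 88.5 − 83.30 = 5.20 dB.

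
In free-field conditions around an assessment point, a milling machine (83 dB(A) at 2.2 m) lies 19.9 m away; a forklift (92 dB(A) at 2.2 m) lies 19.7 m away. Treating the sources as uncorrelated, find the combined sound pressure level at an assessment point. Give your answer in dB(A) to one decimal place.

73.5 dB(A)

Propagate each source to the receiver with L = L_ref − 20·log₁₀(r/r_ref), then add intensities.
milling machine: 83 − 20·log₁₀(19.9/2.2) = 83 − 19.13 = 63.87 dB(A).
forklift: 92 − 20·log₁₀(19.7/2.2) = 92 − 19.04 = 72.96 dB(A).
Σ 10^(L/10) = 2.220e+07 → L_total = 10·log₁₀(2.220e+07) = 73.46 dB(A).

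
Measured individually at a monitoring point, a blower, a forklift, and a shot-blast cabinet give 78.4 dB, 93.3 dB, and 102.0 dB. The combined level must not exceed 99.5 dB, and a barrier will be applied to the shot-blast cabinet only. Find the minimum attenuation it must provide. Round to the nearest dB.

Everything except the shot-blast cabinet sums to 10^(78.4/10) + 10^(93.3/10) = 2.207e+09 in linear terms, 93.44 dB.
The limit corresponds to 10^(99.5/10) = 8.913e+09; subtracting the fixed part leaves 6.705e+09 for the shot-blast cabinet, i.e. 98.26 dB.
Required insertion loss = 102.0 − 98.26 = 3.74 dB.

4 dB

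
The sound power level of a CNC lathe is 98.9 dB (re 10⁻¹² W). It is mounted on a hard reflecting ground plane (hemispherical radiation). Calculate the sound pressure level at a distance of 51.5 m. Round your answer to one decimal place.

56.7 dB

Free-field hemispherical radiation: L_p = L_w − 10·log₁₀(2π·r²), r = 51.5 m.
2π·r² = 1.666e+04 m², 10·log₁₀ of that is 42.218 dB.
L_p = 98.9 − 42.218 = 56.68 dB.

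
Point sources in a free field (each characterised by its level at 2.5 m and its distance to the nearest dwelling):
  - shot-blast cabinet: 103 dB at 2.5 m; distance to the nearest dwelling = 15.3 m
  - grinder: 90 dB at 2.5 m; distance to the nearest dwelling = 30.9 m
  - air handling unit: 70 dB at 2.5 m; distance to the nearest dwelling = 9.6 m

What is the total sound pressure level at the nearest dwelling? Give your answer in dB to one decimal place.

87.3 dB

Propagate each source to the receiver with L = L_ref − 20·log₁₀(r/r_ref), then add intensities.
shot-blast cabinet: 103 − 20·log₁₀(15.3/2.5) = 103 − 15.74 = 87.26 dB.
grinder: 90 − 20·log₁₀(30.9/2.5) = 90 − 21.84 = 68.16 dB.
air handling unit: 70 − 20·log₁₀(9.6/2.5) = 70 − 11.69 = 58.31 dB.
Σ 10^(L/10) = 5.399e+08 → L_total = 10·log₁₀(5.399e+08) = 87.32 dB.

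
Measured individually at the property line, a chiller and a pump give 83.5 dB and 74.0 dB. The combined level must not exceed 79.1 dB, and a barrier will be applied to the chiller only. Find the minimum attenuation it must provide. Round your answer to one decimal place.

Everything except the chiller sums to 10^(74.0/10) = 2.512e+07 in linear terms, 74.00 dB.
To meet 79.1 dB overall, the treated chiller may contribute at most 10^(79.1/10) − 2.512e+07 = 5.616e+07, i.e. 77.49 dB.
Required insertion loss = 83.5 − 77.49 = 6.01 dB.

6.0 dB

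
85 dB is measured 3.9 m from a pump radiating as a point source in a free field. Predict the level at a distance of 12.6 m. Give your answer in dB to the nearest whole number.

75 dB

Point-source attenuation: ΔL = 20·log₁₀(r₂/r₁) = 20·log₁₀(12.6/3.9) = 10.186 dB.
L₂ = 85 − 20·log₁₀(12.6/3.9) = 85 − 10.186 = 74.81 dB.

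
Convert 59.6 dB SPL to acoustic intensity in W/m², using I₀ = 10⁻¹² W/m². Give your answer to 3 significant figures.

9.12e-07 W/m²

L = 10·log₁₀(I/I₀) ⇒ I = I₀·10^(L/10) = 10⁻¹² × 10^5.96.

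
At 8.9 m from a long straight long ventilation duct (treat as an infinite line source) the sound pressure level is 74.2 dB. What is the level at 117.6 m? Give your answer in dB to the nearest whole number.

For a line source, L₂ = L₁ − 10·log₁₀(r₂/r₁).
L₂ = 74.2 − 10·log₁₀(117.6/8.9) = 74.2 − 11.210 = 62.99 dB.

63 dB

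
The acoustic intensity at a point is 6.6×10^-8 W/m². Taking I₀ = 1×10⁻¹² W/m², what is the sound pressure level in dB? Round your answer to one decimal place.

Dividing by I₀ shifts the exponent by 12: I/I₀ = 6.6×10^4.
L = 10·(0.8195 + 4) = 48.20 dB.

48.2 dB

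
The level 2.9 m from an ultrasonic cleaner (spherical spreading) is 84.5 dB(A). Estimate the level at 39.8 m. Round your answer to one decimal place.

61.8 dB(A)

Spherical spreading from a point source gives a 20·log₁₀(r₂/r₁) drop.
L₂ = 84.5 − 20·log₁₀(39.8/2.9) = 84.5 − 22.750 = 61.75 dB(A).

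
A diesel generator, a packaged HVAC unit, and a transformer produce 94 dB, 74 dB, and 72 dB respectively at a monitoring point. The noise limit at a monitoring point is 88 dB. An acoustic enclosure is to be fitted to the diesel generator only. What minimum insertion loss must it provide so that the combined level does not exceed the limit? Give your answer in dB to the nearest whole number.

6 dB

The untreated sources together contribute 10^(74/10) + 10^(72/10) = 4.097e+07, i.e. 76.12 dB.
To meet 88 dB overall, the treated diesel generator may contribute at most 10^(88/10) − 4.097e+07 = 5.900e+08, i.e. 87.71 dB.
So the diesel generator must be reduced from 94 to 87.71 dB: IL = 6.29 dB.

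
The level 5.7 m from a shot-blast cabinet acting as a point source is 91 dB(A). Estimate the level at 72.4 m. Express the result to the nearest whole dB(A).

Point-source attenuation: ΔL = 20·log₁₀(r₂/r₁) = 20·log₁₀(72.4/5.7) = 22.077 dB.
L₂ = 91 − 20·log₁₀(72.4/5.7) = 91 − 22.077 = 68.92 dB(A).

69 dB(A)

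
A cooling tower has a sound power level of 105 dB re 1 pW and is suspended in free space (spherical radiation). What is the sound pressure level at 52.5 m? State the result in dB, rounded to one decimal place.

59.6 dB

L_p = L_w − 10·log₁₀(4π·r²) with r = 52.5 m.
4π·r² = 3.464e+04 m², 10·log₁₀ of that is 45.395 dB.
L_p = 105 − 45.395 = 59.60 dB.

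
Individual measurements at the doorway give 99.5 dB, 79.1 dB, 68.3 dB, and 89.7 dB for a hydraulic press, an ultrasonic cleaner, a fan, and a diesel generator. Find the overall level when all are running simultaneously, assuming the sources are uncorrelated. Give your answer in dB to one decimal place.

For uncorrelated sources the intensities add, so convert each level to linear form, sum, and take 10·log₁₀ of the total.
Σ 10^(L/10) = 10^(99.5/10) + 10^(79.1/10) + 10^(68.3/10) + 10^(89.7/10) = 9.934e+09.
L_total = 10·log₁₀(9.934e+09) = 99.97 dB.

100.0 dB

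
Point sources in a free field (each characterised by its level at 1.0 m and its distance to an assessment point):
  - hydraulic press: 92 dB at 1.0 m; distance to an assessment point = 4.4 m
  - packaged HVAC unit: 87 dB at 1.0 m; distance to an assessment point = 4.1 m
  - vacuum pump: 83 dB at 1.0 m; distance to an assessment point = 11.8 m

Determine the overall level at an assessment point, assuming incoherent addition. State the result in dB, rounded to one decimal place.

80.5 dB

First find each source's level at the receiver (point-source: −20·log₁₀(r/r_ref)), then combine on an intensity basis.
hydraulic press: 92 − 20·log₁₀(4.4/1.0) = 92 − 12.87 = 79.13 dB.
packaged HVAC unit: 87 − 20·log₁₀(4.1/1.0) = 87 − 12.26 = 74.74 dB.
vacuum pump: 83 − 20·log₁₀(11.8/1.0) = 83 − 21.44 = 61.56 dB.
Σ 10^(L/10) = 1.131e+08 → L_total = 10·log₁₀(1.131e+08) = 80.54 dB.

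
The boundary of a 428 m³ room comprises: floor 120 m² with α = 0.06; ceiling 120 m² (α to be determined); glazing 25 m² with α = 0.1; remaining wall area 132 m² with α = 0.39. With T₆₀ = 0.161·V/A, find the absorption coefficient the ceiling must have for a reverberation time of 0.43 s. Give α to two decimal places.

0.83

A = 0.161·V/T₆₀ = 0.161·428/0.43 = 160.25 m² sabins.
Absorption from the other surfaces = 120·0.06 + 25·0.1 + 132·0.39 = 61.18 m², so the ceiling must supply 99.07 m² over 120 m².
α = 99.07/120 = 0.826.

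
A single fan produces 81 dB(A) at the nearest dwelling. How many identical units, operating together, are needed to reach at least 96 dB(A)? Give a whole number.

N identical sources give L₁ + 10·log₁₀ N, so require 10·log₁₀ N ≥ 96 − 81 = 15.0 dB.
N ≥ 10^(15.0/10) = 31.623, so N = 32.

32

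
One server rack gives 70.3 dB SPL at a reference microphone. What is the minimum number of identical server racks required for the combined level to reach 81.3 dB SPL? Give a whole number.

13

N identical sources give L₁ + 10·log₁₀ N, so require 10·log₁₀ N ≥ 81.3 − 70.3 = 11.0 dB.
N ≥ 10^(11.0/10) = 12.589, so N = 13.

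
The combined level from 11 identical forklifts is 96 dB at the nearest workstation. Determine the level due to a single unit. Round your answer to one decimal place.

11 equal contributions raise the level by 10·log₁₀ 11 = 10.414 dB, so each unit alone gives 96 − 10.414.

85.6 dB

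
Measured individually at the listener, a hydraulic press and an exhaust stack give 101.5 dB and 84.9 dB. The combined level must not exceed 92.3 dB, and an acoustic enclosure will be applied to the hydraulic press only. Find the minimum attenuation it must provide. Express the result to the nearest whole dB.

10 dB

Fixed contribution from the other source: Σ 10^(L/10) = 10^(84.9/10) = 3.090e+08 (84.90 dB).
To meet 92.3 dB overall, the treated hydraulic press may contribute at most 10^(92.3/10) − 3.090e+08 = 1.389e+09, i.e. 91.43 dB.
So the hydraulic press must be reduced from 101.5 to 91.43 dB: IL = 10.07 dB.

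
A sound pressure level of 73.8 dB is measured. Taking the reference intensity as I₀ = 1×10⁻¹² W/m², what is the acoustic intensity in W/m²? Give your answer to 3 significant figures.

2.40e-05 W/m²

I/I₀ = 10^(73.8/10) = 2.399e+07, so I = 2.399e+07 × 10⁻¹² W/m².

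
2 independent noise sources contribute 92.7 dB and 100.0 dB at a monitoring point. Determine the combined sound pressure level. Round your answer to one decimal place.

100.7 dB

For uncorrelated sources the intensities add, so convert each level to linear form, sum, and take 10·log₁₀ of the total.
Σ 10^(L/10) = 10^(92.7/10) + 10^(100.0/10) = 1.186e+10.
L_total = 10·log₁₀(1.186e+10) = 100.74 dB.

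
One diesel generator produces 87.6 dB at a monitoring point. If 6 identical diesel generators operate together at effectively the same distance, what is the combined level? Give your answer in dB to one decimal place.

95.4 dB

L_total = L₁ + 10·log₁₀ N for N identical incoherent sources.
L_total = 87.6 + 10·log₁₀(6) = 87.6 + 7.782 = 95.38 dB.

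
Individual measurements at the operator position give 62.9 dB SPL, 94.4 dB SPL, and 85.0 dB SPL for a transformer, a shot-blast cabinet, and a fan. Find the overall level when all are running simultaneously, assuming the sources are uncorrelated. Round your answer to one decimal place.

For uncorrelated sources the intensities add, so convert each level to linear form, sum, and take 10·log₁₀ of the total.
Σ 10^(L/10) = 10^(62.9/10) + 10^(94.4/10) + 10^(85.0/10) = 3.072e+09.
L_total = 10·log₁₀(3.072e+09) = 94.87 dB SPL.

94.9 dB SPL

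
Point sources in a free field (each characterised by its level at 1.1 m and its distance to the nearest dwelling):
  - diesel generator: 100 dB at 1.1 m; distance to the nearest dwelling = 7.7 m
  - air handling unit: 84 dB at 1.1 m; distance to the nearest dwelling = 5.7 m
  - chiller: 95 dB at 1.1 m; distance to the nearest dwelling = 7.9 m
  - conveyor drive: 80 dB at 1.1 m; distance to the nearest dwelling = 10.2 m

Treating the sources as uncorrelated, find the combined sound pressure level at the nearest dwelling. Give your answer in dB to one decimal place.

84.4 dB

Propagate each source to the receiver with L = L_ref − 20·log₁₀(r/r_ref), then add intensities.
diesel generator: 100 − 20·log₁₀(7.7/1.1) = 100 − 16.90 = 83.10 dB.
air handling unit: 84 − 20·log₁₀(5.7/1.1) = 84 − 14.29 = 69.71 dB.
chiller: 95 − 20·log₁₀(7.9/1.1) = 95 − 17.12 = 77.88 dB.
conveyor drive: 80 − 20·log₁₀(10.2/1.1) = 80 − 19.34 = 60.66 dB.
Σ 10^(L/10) = 2.759e+08 → L_total = 10·log₁₀(2.759e+08) = 84.41 dB.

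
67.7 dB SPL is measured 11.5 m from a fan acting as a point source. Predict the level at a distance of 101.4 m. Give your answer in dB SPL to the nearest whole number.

49 dB SPL

For a point source, L₂ = L₁ − 20·log₁₀(r₂/r₁).
L₂ = 67.7 − 20·log₁₀(101.4/11.5) = 67.7 − 18.907 = 48.79 dB SPL.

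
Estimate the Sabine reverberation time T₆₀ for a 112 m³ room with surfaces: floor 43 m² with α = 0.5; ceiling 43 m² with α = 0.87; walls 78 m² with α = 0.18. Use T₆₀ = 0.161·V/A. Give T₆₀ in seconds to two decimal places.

Total absorption A = 43·0.5 + 43·0.87 + 78·0.18 = 72.95 m² sabins.
T₆₀ = 0.161·V/A = 0.161·112/72.95 = 0.247 s.

0.25 s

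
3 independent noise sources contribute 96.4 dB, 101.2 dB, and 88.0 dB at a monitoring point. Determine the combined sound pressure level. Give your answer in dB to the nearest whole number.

For uncorrelated sources the intensities add, so convert each level to linear form, sum, and take 10·log₁₀ of the total.
Σ 10^(L/10) = 10^(96.4/10) + 10^(101.2/10) + 10^(88.0/10) = 1.818e+10.
L_total = 10·log₁₀(1.818e+10) = 102.60 dB.

103 dB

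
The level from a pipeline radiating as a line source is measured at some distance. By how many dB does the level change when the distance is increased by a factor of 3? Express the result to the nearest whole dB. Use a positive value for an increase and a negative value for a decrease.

-5 dB

Line-source spreading: ΔL = −10·log₁₀(r₂/r₁).
ΔL = −10·log₁₀(3) = -4.77 dB.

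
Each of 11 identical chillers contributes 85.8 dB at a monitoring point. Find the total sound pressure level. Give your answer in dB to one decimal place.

96.2 dB

With 11 equal, uncorrelated contributions the intensity is 11× that of one unit, giving a rise of 10·log₁₀ 11.
L_total = 85.8 + 10·log₁₀(11) = 85.8 + 10.414 = 96.21 dB.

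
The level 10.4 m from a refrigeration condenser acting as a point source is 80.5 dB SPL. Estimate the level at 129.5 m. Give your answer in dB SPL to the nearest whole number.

Point-source attenuation: ΔL = 20·log₁₀(r₂/r₁) = 20·log₁₀(129.5/10.4) = 21.905 dB.
L₂ = 80.5 − 20·log₁₀(129.5/10.4) = 80.5 − 21.905 = 58.60 dB SPL.

59 dB SPL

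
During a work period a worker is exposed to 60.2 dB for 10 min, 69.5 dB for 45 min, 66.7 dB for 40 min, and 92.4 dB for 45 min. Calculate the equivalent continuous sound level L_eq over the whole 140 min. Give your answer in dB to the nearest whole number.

88 dB

L_eq = 10·log₁₀[(1/T)·Σ tᵢ·10^(Lᵢ/10)] with T = 140 min.
Σ tᵢ·10^(Lᵢ/10) = 10·10^(60.2/10) + 45·10^(69.5/10) + 40·10^(66.7/10) + 45·10^(92.4/10) = 7.880e+10.
L_eq = 10·log₁₀(7.880e+10/140) = 87.50 dB.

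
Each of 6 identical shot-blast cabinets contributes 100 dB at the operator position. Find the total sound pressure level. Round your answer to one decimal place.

N identical incoherent sources raise the level by 10·log₁₀ N.
L_total = 100 + 10·log₁₀(6) = 100 + 7.782 = 107.78 dB.

107.8 dB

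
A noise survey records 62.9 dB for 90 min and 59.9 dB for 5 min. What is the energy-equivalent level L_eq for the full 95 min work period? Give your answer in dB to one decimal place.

L_eq = 10·log₁₀[(1/T)·Σ tᵢ·10^(Lᵢ/10)] with T = 95 min.
Σ tᵢ·10^(Lᵢ/10) = 90·10^(62.9/10) + 5·10^(59.9/10) = 1.804e+08.
L_eq = 10·log₁₀(1.804e+08/95) = 62.78 dB.

62.8 dB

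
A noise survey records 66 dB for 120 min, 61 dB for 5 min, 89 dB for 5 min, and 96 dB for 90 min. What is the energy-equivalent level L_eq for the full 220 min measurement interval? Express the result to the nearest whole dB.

L_eq = 10·log₁₀[(1/T)·Σ tᵢ·10^(Lᵢ/10)] with T = 220 min.
Σ tᵢ·10^(Lᵢ/10) = 120·10^(66/10) + 5·10^(61/10) + 5·10^(89/10) + 90·10^(96/10) = 3.628e+11.
L_eq = 10·log₁₀(3.628e+11/220) = 92.17 dB.

92 dB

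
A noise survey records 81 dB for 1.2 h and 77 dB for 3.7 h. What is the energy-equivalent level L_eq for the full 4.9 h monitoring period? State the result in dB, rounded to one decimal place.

78.4 dB

L_eq = 10·log₁₀[(1/T)·Σ tᵢ·10^(Lᵢ/10)] with T = 4.9 h.
Σ tᵢ·10^(Lᵢ/10) = 1.2·10^(81/10) + 3.7·10^(77/10) = 3.365e+08.
L_eq = 10·log₁₀(3.365e+08/4.9) = 78.37 dB.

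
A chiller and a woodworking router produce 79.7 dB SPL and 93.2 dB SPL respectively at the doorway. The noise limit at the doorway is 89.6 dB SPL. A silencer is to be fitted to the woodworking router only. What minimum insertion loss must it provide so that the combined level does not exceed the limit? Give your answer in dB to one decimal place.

Everything except the woodworking router sums to 10^(79.7/10) = 9.333e+07 in linear terms, 79.70 dB SPL.
The limit corresponds to 10^(89.6/10) = 9.120e+08; subtracting the fixed part leaves 8.187e+08 for the woodworking router, i.e. 89.13 dB SPL.
So the woodworking router must be reduced from 93.2 to 89.13 dB SPL: IL = 4.07 dB.

4.1 dB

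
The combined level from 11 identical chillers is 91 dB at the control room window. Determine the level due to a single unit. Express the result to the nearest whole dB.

Dividing the total intensity by 11 lowers the level by 10·log₁₀ 11 = 10.414 dB: L₁ = 91 − 10.414.

81 dB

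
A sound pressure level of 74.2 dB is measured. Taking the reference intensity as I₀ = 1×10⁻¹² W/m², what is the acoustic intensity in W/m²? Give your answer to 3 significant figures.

I = I₀·10^(L/10) = 10⁻¹² × 10^(74.2/10) = 10^(-4.580).

2.63e-05 W/m²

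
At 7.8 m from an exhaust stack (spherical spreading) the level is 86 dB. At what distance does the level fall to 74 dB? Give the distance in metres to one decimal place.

31.1 m

For a point source L₁ − L₂ = 20·log₁₀(r₂/r₁), so r₂ = r₁·10^((L₁−L₂)/20).
r₂ = 7.8·10^((86−74)/20) = 7.8·10^(12.0/20) = 31.05 m.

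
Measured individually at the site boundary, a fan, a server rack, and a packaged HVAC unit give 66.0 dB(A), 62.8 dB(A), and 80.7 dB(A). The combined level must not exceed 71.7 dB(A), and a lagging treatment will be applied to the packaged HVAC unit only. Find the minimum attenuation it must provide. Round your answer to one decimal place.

11.2 dB

Everything except the packaged HVAC unit sums to 10^(66.0/10) + 10^(62.8/10) = 5.887e+06 in linear terms, 67.70 dB(A).
The limit corresponds to 10^(71.7/10) = 1.479e+07; subtracting the fixed part leaves 8.905e+06 for the packaged HVAC unit, i.e. 69.50 dB(A).
Required insertion loss = 80.7 − 69.50 = 11.20 dB.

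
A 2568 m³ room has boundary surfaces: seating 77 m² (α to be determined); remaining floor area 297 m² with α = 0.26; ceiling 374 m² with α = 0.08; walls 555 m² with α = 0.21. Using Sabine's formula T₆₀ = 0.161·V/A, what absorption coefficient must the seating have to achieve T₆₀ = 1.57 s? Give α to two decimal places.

0.51

A = 0.161·V/T₆₀ = 0.161·2568/1.57 = 263.34 m² sabins.
Absorption from the other surfaces = 297·0.26 + 374·0.08 + 555·0.21 = 223.69 m², so the seating must supply 39.65 m² over 77 m².
α = 39.65/77 = 0.515.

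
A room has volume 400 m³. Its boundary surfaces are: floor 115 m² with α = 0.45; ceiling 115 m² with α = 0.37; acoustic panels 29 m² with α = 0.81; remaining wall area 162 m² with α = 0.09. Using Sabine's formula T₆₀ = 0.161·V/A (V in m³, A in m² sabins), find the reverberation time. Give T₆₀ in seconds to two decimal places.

0.49 s

A = Σ Sᵢαᵢ = 115·0.45 + 115·0.37 + 29·0.81 + 162·0.09 = 132.37 m².
T₆₀ = 0.161·V/A = 0.161·400/132.37 = 0.487 s.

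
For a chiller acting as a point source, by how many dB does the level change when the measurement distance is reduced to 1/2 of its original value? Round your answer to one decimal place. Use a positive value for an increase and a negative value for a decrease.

A point source loses 6 dB per doubling of distance; generally ΔL = −20·log₁₀(r₂/r₁).
ΔL = −20·log₁₀(0.5) = +6.02 dB.

+6.0 dB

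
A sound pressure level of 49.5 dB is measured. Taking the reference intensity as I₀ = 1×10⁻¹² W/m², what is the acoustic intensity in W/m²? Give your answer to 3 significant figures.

L = 10·log₁₀(I/I₀) ⇒ I = I₀·10^(L/10) = 10⁻¹² × 10^4.95.

8.91e-08 W/m²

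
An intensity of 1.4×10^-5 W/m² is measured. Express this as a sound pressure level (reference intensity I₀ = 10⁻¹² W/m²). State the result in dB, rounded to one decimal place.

71.5 dB

L = 10·log₁₀(I/I₀) = 10·log₁₀(1.4×10^-5/10⁻¹²) = 10·log₁₀(1.4×10^7).
L = 10·(0.1461 + 7) = 71.46 dB.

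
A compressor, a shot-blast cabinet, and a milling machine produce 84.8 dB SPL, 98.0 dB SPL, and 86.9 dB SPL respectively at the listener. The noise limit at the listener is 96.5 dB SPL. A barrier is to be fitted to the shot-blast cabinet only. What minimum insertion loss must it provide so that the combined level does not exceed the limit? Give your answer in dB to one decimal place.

2.3 dB

Everything except the shot-blast cabinet sums to 10^(84.8/10) + 10^(86.9/10) = 7.918e+08 in linear terms, 88.99 dB SPL.
The limit corresponds to 10^(96.5/10) = 4.467e+09; subtracting the fixed part leaves 3.675e+09 for the shot-blast cabinet, i.e. 95.65 dB SPL.
Required insertion loss = 98.0 − 95.65 = 2.35 dB.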